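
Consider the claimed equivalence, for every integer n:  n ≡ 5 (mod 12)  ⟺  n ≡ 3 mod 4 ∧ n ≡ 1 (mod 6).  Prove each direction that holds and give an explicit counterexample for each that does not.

Neither direction holds.

(⟹) This fails: n = 5 gives 5 ≡ 5 (mod 12) but 5 ≡ 1 (mod 4), so the conjunction on the right does not hold.

(⟸) This fails: n = 7 satisfies both congruences on the right (7 ≡ 3 mod 4 and 7 ≡ 1 mod 6) yet 7 ≡ 7 (mod 12), not 5.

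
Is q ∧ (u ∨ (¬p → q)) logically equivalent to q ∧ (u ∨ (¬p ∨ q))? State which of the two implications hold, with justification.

(⇐) Assume the antecedent. If u is true, the antecedent forces (u = T, p = F, q = T) or (u = T, p = T, q = T), and q ∧ (u ∨ (¬p → q)) holds there. If u is false, the antecedent forces (u = F, p = F, q = T) or (u = F, p = T, q = T), and q ∧ (u ∨ (¬p → q)) holds there. Either way q ∧ (u ∨ (¬p → q)) holds.

(⇒) Assume the antecedent. If u is true, the antecedent forces (u = T, p = F, q = T) or (u = T, p = T, q = T), and q ∧ (u ∨ (¬p ∨ q)) holds there. If u is false, the antecedent forces (u = F, p = F, q = T) or (u = F, p = T, q = T), and q ∧ (u ∨ (¬p ∨ q)) holds there. Either way q ∧ (u ∨ (¬p ∨ q)) holds.

The biconditional holds.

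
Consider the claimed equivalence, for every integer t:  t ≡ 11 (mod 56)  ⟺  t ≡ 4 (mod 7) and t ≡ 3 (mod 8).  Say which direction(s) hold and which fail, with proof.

Both directions hold; the statement is true.

[⇐] If t ≡ 4 (mod 7) and t ≡ 3 (mod 8), then by the Chinese remainder theorem t ≡ 11 (mod 56). This is exactly t ≡ 11 (mod 56).

[⇒] Suppose t ≡ 11 (mod 56); write t = 56j + 11. Since 7 ∣ 56, reducing mod 7 gives t ≡ 11 ≡ 4 (mod 7); since 8 ∣ 56, reducing mod 8 gives t ≡ 11 ≡ 3 (mod 8).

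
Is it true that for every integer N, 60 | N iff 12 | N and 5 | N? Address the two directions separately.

(⟹) If 60 ∣ N, write N = 60q. Since 60 = 5·12, N = 12·(5q), so 12 ∣ N; and since 60 = 12·5, N = 5·(12q), so 5 ∣ N.

(⟸) Suppose 12 ∣ N and 5 ∣ N. Any common multiple of 12 and 5 is a multiple of their lcm; here gcd(12, 5) = 1, so lcm(12, 5) = 12·5 = 60, so 60 ∣ N.

The biconditional holds.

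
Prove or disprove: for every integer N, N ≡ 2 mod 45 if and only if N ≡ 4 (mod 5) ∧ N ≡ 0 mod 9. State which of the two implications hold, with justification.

Both directions fail.

(⟹) This fails: N = 2 gives 2 ≡ 2 (mod 45) but 2 ≡ 2 (mod 5), so the conjunction on the right does not hold.

(⟸) This fails: N = 9 satisfies both congruences on the right (9 ≡ 4 mod 5 and 9 ≡ 0 mod 9) yet 9 ≡ 9 (mod 45), not 2.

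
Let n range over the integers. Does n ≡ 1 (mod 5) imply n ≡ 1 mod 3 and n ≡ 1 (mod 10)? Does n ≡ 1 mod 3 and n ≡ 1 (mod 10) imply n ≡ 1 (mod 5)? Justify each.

Forward direction. This fails: n = 6 gives 6 ≡ 1 (mod 5) but 6 ≡ 0 (mod 3), so the conjunction on the right does not hold.

Converse. If n ≡ 1 (mod 3) and n ≡ 1 (mod 10), then by the Chinese remainder theorem n ≡ 1 (mod 30). Since 1 ≡ 1 (mod 5) and 5 ∣ 30, we get n ≡ 1 (mod 5).

Only the reverse direction holds.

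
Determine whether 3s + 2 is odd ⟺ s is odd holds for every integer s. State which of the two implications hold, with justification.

[⇒] Suppose 3s + 2 is odd. Since 3 is odd, 3s and s have the same parity, so 3s + 2 ≡ s + 2 (mod 2). As 2 is even, 3s + 2 is odd exactly when s is odd. Thus s is odd.

[⇐] Conversely, suppose s is odd; write s = 2j + 1. Then 3s + 2 = 3·(2j + 1) + 2 = 2·3j + 5, which is odd.

Both implications hold.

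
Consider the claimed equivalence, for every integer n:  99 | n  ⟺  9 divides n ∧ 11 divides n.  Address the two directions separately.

The biconditional holds.

(→) If 99 ∣ n, write n = 99q. Since 99 = 11·9, n = 9·(11q), so 9 ∣ n; and since 99 = 9·11, n = 11·(9q), so 11 ∣ n.

(←) Suppose 9 ∣ n and 11 ∣ n. Any common multiple of 9 and 11 is a multiple of their lcm; here gcd(9, 11) = 1, so lcm(9, 11) = 9·11 = 99, so 99 ∣ n.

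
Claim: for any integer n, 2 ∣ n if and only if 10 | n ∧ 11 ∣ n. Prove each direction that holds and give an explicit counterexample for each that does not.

Converse. Suppose 10 ∣ n and 11 ∣ n. Any common multiple of 10 and 11 is a multiple of their lcm; here gcd(10, 11) = 1, so lcm(10, 11) = 10·11 = 110, so 110 ∣ n. Since 2 ∣ 110, it follows that 2 ∣ n.

Forward direction. This fails: take n = 2. Certainly 2 ∣ 2, but 10 ∤ 2.

Only the converse holds.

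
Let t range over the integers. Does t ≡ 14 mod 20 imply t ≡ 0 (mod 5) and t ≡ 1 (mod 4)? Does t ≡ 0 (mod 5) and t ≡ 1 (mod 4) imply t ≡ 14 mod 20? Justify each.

(⟹) This fails: t = 14 gives 14 ≡ 14 (mod 20) but 14 ≡ 4 (mod 5), so the conjunction on the right does not hold.

(⟸) This fails: t = 5 satisfies both congruences on the right (5 ≡ 0 mod 5 and 5 ≡ 1 mod 4) yet 5 ≡ 5 (mod 20), not 14.

(⇒) fails and (⇐) fails.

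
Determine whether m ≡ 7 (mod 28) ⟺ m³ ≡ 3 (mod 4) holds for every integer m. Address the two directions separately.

The forward direction holds; the converse fails.

[⇒] Suppose m ≡ 7 (mod 28). Then m³ ≡ 7³ = 343 (mod 28), and since 4 ∣ 28, also m³ ≡ 3 (mod 4).

[⇐] This fails: take m = 3. Then 3³ = 27 ≡ 3 (mod 4), yet 3 ≡ 3 (mod 28), not 7.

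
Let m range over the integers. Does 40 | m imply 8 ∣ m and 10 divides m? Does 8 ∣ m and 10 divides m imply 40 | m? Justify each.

Equivalent; both directions hold.

Forward direction. If 40 ∣ m, write m = 40q. Since 40 = 5·8, m = 8·(5q), so 8 ∣ m; and since 40 = 4·10, m = 10·(4q), so 10 ∣ m.

Converse. Suppose 8 ∣ m and 10 ∣ m. Any common multiple of 8 and 10 is a multiple of their lcm; here lcm(8, 10) = 8·10/gcd(8, 10) = 80/2 = 40, so 40 ∣ m.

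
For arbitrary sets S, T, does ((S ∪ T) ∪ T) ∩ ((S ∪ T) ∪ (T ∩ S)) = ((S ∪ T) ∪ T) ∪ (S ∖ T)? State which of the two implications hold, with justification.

(⊆) Let x ∈ ((S ∪ T) ∪ T) ∩ ((S ∪ T) ∪ (T ∩ S)). Then either x ∈ S and x ∉ T; or x ∈ T and x ∉ S; or x ∈ S ∩ T. In each case x ∈ ((S ∪ T) ∪ T) ∪ (S ∖ T), so ((S ∪ T) ∪ T) ∩ ((S ∪ T) ∪ (T ∩ S)) ⊆ ((S ∪ T) ∪ T) ∪ (S ∖ T).

(⊇) Let x ∈ ((S ∪ T) ∪ T) ∪ (S ∖ T). Then either x ∈ S and x ∉ T; or x ∈ T and x ∉ S; or x ∈ S ∩ T. In each case x ∈ ((S ∪ T) ∪ T) ∩ ((S ∪ T) ∪ (T ∩ S)), so ((S ∪ T) ∪ T) ∪ (S ∖ T) ⊆ ((S ∪ T) ∪ T) ∩ ((S ∪ T) ∪ (T ∩ S)).

The two sets are equal.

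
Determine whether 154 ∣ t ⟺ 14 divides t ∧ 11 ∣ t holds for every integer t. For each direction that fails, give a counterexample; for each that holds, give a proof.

(⇒) If 154 ∣ t, write t = 154q. Since 154 = 11·14, t = 14·(11q), so 14 ∣ t; and since 154 = 14·11, t = 11·(14q), so 11 ∣ t.

(⇐) Suppose 14 ∣ t and 11 ∣ t. Any common multiple of 14 and 11 is a multiple of their lcm; here gcd(14, 11) = 1, so lcm(14, 11) = 14·11 = 154, so 154 ∣ t.

Both directions hold.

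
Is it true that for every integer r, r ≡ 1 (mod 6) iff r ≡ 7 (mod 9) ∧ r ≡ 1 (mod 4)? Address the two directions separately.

Converse. If r ≡ 7 (mod 9) and r ≡ 1 (mod 4), then by the Chinese remainder theorem r ≡ 25 (mod 36). Since 25 ≡ 1 (mod 6) and 6 ∣ 36, we get r ≡ 1 (mod 6).

Forward direction. This fails: r = 1 gives 1 ≡ 1 (mod 6) but 1 ≡ 1 (mod 9), so the conjunction on the right does not hold.

The forward direction fails; the converse holds.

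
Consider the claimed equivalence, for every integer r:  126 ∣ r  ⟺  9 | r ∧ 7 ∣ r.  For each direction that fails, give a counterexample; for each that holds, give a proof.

The forward direction holds; the converse fails.

(⇒) If 126 ∣ r, write r = 126q. Since 126 = 14·9, r = 9·(14q), so 9 ∣ r; and since 126 = 18·7, r = 7·(18q), so 7 ∣ r.

(⇐) This fails: take r = 63. Both 9 ∣ 63 and 7 ∣ 63, yet 63 is not a multiple of 126 (since 63 = 0·126 + 63), so 126 ∤ 63.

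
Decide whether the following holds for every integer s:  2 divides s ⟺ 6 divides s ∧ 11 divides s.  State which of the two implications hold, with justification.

Only the converse holds.

(→) This fails: take s = 2. Certainly 2 ∣ 2, but 6 ∤ 2.

(←) Suppose 6 ∣ s and 11 ∣ s. Any common multiple of 6 and 11 is a multiple of their lcm; here gcd(6, 11) = 1, so lcm(6, 11) = 6·11 = 66, so 66 ∣ s. Since 2 ∣ 66, it follows that 2 ∣ s.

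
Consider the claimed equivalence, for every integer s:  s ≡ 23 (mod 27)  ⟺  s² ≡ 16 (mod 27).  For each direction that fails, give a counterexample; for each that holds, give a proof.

(⇐) This fails: take s = 4. Then 4² = 16 ≡ 16 (mod 27), yet 4 ≡ 4 (mod 27), not 23.

(⇒) Suppose s ≡ 23 (mod 27). Write s = 27j + 23. Then (27j + 23)² = 729j² + 1242j + 529 = 27(27j² + 46j + 19) + 16, so s² ≡ 16 (mod 27).

Only the forward direction holds.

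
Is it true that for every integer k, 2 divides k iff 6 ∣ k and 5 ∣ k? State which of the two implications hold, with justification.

(→) This fails: take k = 2. Certainly 2 ∣ 2, but 6 ∤ 2.

(←) Suppose 6 ∣ k and 5 ∣ k. Any common multiple of 6 and 5 is a multiple of their lcm; here gcd(6, 5) = 1, so lcm(6, 5) = 6·5 = 30, so 30 ∣ k. Since 2 ∣ 30, it follows that 2 ∣ k.

(⇒) fails; (⇐) holds.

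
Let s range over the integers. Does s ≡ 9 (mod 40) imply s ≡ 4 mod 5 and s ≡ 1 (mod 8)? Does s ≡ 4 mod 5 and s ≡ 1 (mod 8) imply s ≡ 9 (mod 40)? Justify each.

Both directions hold.

(→) Suppose s ≡ 9 (mod 40); write s = 40j + 9. Since 5 ∣ 40, reducing mod 5 gives s ≡ 9 ≡ 4 (mod 5); since 8 ∣ 40, reducing mod 8 gives s ≡ 9 ≡ 1 (mod 8).

(←) Conversely, if s ≡ 4 (mod 5) and s ≡ 1 (mod 8), then by the Chinese remainder theorem s ≡ 9 (mod 40). This is exactly s ≡ 9 (mod 40).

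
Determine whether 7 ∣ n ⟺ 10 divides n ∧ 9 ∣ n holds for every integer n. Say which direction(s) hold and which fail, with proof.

Neither implication holds.

Forward direction. This fails: take n = 7. Certainly 7 ∣ 7, but 10 ∤ 7.

Converse. This fails: take n = 90. Both 10 ∣ 90 and 9 ∣ 90, yet 90 is not a multiple of 7 (since 90 = 12·7 + 6), so 7 ∤ 90.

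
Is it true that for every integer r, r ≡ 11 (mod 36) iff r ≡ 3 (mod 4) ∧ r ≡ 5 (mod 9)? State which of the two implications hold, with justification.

Neither direction holds.

(→) This fails: r = 11 gives 11 ≡ 11 (mod 36) but 11 ≡ 2 (mod 9), so the conjunction on the right does not hold.

(←) This fails: r = 23 satisfies both congruences on the right (23 ≡ 3 mod 4 and 23 ≡ 5 mod 9) yet 23 ≡ 23 (mod 36), not 11.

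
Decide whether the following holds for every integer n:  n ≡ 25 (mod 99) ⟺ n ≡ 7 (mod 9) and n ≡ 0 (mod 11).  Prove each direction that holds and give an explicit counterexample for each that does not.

Neither direction holds.

(⇒) This fails: n = 25 gives 25 ≡ 25 (mod 99) but 25 ≡ 3 (mod 11), so the conjunction on the right does not hold.

(⇐) This fails: n = 88 satisfies both congruences on the right (88 ≡ 7 mod 9 and 88 ≡ 0 mod 11) yet 88 ≡ 88 (mod 99), not 25.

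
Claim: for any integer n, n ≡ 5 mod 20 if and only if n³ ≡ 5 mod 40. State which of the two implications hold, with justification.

[⇒] This fails: take n = 25. Then 25 ≡ 5 (mod 20), but 25³ = 15625 ≡ 25 (mod 40), not 5.

[⇐] Conversely, the residues r modulo 40 with r³ ≡ 5 (mod 40) are exactly {5}, and each is ≡ 5 (mod 20).

(⇒) fails; (⇐) holds.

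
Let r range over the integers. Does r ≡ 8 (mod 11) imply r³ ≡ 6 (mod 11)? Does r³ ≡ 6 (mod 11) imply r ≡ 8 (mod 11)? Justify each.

Equivalent; both directions hold.

(⟹) Suppose r ≡ 8 (mod 11). Write r = 11j + 8. Then (11j + 8)³ = 1331j³ + 2904j² + 2112j + 512 = 11(121j³ + 264j² + 192j + 46) + 6, so r³ ≡ 6 (mod 11).

(⟸) Conversely, suppose r³ ≡ 6 (mod 11). The only residue r in {0, …, 10} with r³ ≡ 6 (mod 11) is r = 8, so r ≡ 8 (mod 11).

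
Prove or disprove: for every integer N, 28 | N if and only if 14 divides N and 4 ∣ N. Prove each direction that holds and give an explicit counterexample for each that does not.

(⟸) Suppose 14 ∣ N and 4 ∣ N. Any common multiple of 14 and 4 is a multiple of their lcm; here lcm(14, 4) = 14·4/gcd(14, 4) = 56/2 = 28, so 28 ∣ N.

(⟹) If 28 ∣ N, write N = 28q. Since 28 = 2·14, N = 14·(2q), so 14 ∣ N; and since 28 = 7·4, N = 4·(7q), so 4 ∣ N.

Equivalent; both directions hold.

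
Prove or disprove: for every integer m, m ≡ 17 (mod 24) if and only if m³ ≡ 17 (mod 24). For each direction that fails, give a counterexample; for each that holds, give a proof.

Equivalent; both directions hold.

(⇐) Suppose m³ ≡ 17 (mod 24). The only residue r in {0, …, 23} with r³ ≡ 17 (mod 24) is r = 17, so m ≡ 17 (mod 24).

(⇒) Suppose m ≡ 17 (mod 24). Write m = 24j + 17. Then (24j + 17)³ = 13824j³ + 29376j² + 20808j + 4913 = 24(576j³ + 1224j² + 867j + 204) + 17, so m³ ≡ 17 (mod 24).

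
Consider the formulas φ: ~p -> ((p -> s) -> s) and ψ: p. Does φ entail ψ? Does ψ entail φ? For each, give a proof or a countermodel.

Converse. Assume the antecedent. If s is true, ~p -> ((p -> s) -> s) reduces to true regardless of the other variables. If s is false, the antecedent forces (s = F, p = T), and ~p -> ((p -> s) -> s) holds there. Either way ~p -> ((p -> s) -> s) holds.

Forward direction. This fails. Under s = T, p = F, the left side is true but the right side is false.

(⇒) fails; (⇐) holds.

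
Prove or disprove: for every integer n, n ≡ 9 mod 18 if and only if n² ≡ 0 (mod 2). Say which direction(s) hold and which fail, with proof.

(⇒) fails and (⇐) fails.

(⇒) This fails: take n = 9. Then 9 ≡ 9 (mod 18), but 9² = 81 ≡ 1 (mod 2), not 0.

(⇐) This fails: take n = 0. Then 0² = 0 ≡ 0 (mod 2), yet 0 ≡ 0 (mod 18), not 9.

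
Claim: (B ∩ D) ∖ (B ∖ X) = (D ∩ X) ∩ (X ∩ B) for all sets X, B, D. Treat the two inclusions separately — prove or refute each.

Forward inclusion. Let x ∈ (B ∩ D) ∖ (B ∖ X). Then x ∈ X ∩ B ∩ D, from which x ∈ (D ∩ X) ∩ (X ∩ B).

Reverse inclusion. Let x ∈ (D ∩ X) ∩ (X ∩ B). Then x ∈ X ∩ B ∩ D, from which x ∈ (B ∩ D) ∖ (B ∖ X).

The two sets are equal.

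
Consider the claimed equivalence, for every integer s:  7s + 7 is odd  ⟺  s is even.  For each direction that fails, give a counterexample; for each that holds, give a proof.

Both directions hold; the statement is true.

(⟹) Suppose 7s + 7 is odd. Since 7 is odd, 7s and s have the same parity, so 7s + 7 ≡ s + 7 (mod 2). As 7 is odd, 7s + 7 is odd exactly when s is even. Thus s is even.

(⟸) Conversely, suppose s is even; write s = 2j. Then 7s + 7 = 7·(2j) + 7 = 2·7j + 7, which is odd.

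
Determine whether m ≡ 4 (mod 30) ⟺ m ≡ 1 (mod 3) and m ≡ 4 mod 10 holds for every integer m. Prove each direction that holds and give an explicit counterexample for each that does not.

(→) Suppose m ≡ 4 (mod 30); write m = 30j + 4. Since 3 ∣ 30, reducing mod 3 gives m ≡ 4 ≡ 1 (mod 3); since 10 ∣ 30, reducing mod 10 gives m ≡ 4 (mod 10).

(←) Conversely, if m ≡ 1 (mod 3) and m ≡ 4 (mod 10), then by the Chinese remainder theorem m ≡ 4 (mod 30). This is exactly m ≡ 4 (mod 30).

Both directions hold.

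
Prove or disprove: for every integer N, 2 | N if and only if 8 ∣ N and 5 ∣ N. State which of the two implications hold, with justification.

Only the converse holds.

(⇒) This fails: take N = 2. Certainly 2 ∣ 2, but 8 ∤ 2.

(⇐) Suppose 8 ∣ N and 5 ∣ N. Any common multiple of 8 and 5 is a multiple of their lcm; here gcd(8, 5) = 1, so lcm(8, 5) = 8·5 = 40, so 40 ∣ N. Since 2 ∣ 40, it follows that 2 ∣ N.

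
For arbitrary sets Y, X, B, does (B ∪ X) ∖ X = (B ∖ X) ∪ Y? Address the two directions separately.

The sets are not equal: only the forward inclusion holds.

(⟹) Let x ∈ (B ∪ X) ∖ X. Then either x ∈ B and x ∉ Y, X; or x ∈ Y ∩ B and x ∉ X. In each case x ∈ (B ∖ X) ∪ Y, so (B ∪ X) ∖ X ⊆ (B ∖ X) ∪ Y.

(⟸) This inclusion fails. Take Y = {1}, X = ∅, B = ∅; then 1 ∈ (B ∖ X) ∪ Y but 1 ∉ (B ∪ X) ∖ X.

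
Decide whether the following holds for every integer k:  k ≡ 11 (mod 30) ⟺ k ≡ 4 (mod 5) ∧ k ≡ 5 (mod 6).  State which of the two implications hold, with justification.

(⟹) This fails: k = 11 gives 11 ≡ 11 (mod 30) but 11 ≡ 1 (mod 5), so the conjunction on the right does not hold.

(⟸) This fails: k = 29 satisfies both congruences on the right (29 ≡ 4 mod 5 and 29 ≡ 5 mod 6) yet 29 ≡ 29 (mod 30), not 11.

Neither implication holds.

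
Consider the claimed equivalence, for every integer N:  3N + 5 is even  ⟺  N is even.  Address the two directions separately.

Neither implication holds.

[⇒] This fails: N = 5 gives 3N + 5 = 20, which is even, but 5 is odd, not even.

[⇐] This also fails: N = 2 is even, but 3N + 5 = 11 is odd, not even.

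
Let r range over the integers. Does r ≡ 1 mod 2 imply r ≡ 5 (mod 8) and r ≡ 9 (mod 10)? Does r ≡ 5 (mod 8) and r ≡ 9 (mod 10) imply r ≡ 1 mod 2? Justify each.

[⇒] This fails: r = 1 gives 1 ≡ 1 (mod 2) but 1 ≡ 1 (mod 8), so the conjunction on the right does not hold.

[⇐] Conversely, if r ≡ 5 (mod 8) and r ≡ 9 (mod 10), then by the Chinese remainder theorem r ≡ 29 (mod 40). Since 29 ≡ 1 (mod 2) and 2 ∣ 40, we get r ≡ 1 (mod 2).

Not equivalent: only (⇐) holds.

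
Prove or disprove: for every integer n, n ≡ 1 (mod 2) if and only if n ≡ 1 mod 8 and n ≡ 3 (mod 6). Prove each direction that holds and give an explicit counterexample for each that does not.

Only the reverse direction holds.

[⇐] If n ≡ 1 (mod 8) and n ≡ 3 (mod 6), then by the Chinese remainder theorem n ≡ 9 (mod 24). Since 9 ≡ 1 (mod 2) and 2 ∣ 24, we get n ≡ 1 (mod 2).

[⇒] This fails: n = 1 gives 1 ≡ 1 (mod 2) but 1 ≡ 1 (mod 6), so the conjunction on the right does not hold.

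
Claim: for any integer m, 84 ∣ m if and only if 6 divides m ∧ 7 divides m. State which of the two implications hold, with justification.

[⇒] If 84 ∣ m, write m = 84q. Since 84 = 14·6, m = 6·(14q), so 6 ∣ m; and since 84 = 12·7, m = 7·(12q), so 7 ∣ m.

[⇐] This fails: take m = 42. Both 6 ∣ 42 and 7 ∣ 42, yet 42 is not a multiple of 84 (since 42 = 0·84 + 42), so 84 ∤ 42.

The forward direction holds; the converse fails.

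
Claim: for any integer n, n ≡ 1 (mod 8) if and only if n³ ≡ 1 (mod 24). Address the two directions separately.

(←) The residues r modulo 24 with r³ ≡ 1 (mod 24) are exactly {1}, and each is ≡ 1 (mod 8).

(→) This fails: take n = 9. Then 9 ≡ 1 (mod 8), but 9³ = 729 ≡ 9 (mod 24), not 1.

The forward direction fails; the converse holds.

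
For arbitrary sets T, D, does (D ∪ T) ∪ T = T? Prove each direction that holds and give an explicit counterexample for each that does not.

(⊆) This inclusion fails. Take T = ∅, D = {1}; then 1 ∈ (D ∪ T) ∪ T but 1 ∉ T.

(⊇) Let x ∈ T. Then either x ∈ T and x ∉ D; or x ∈ T ∩ D. In each case x ∈ (D ∪ T) ∪ T, so T ⊆ (D ∪ T) ∪ T.

Only the reverse inclusion holds.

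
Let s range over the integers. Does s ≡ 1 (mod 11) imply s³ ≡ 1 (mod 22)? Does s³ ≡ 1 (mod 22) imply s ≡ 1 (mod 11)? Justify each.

Only the reverse direction holds.

(→) This fails: take s = 12. Then 12 ≡ 1 (mod 11), but 12³ = 1728 ≡ 12 (mod 22), not 1.

(←) Conversely, the residues r modulo 22 with r³ ≡ 1 (mod 22) are exactly {1}, and each is ≡ 1 (mod 11).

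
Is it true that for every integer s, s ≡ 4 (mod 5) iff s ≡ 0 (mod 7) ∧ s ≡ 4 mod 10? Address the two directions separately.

Only the reverse direction holds.

Forward direction. This fails: s = 64 gives 64 ≡ 4 (mod 5) but 64 ≡ 1 (mod 7), so the conjunction on the right does not hold.

Converse. If s ≡ 0 (mod 7) and s ≡ 4 (mod 10), then by the Chinese remainder theorem s ≡ 14 (mod 70). Since 14 ≡ 4 (mod 5) and 5 ∣ 70, we get s ≡ 4 (mod 5).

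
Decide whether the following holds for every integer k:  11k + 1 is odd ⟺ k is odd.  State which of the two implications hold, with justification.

(⟹) This fails: k = 2 gives 11k + 1 = 23, which is odd, but 2 is even, not odd.

(⟸) This also fails: k = 1 is odd, but 11k + 1 = 12 is even, not odd.

Neither implication holds.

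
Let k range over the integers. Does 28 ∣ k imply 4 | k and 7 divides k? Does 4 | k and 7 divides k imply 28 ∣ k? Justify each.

(⟹) If 28 ∣ k, write k = 28q. Since 28 = 7·4, k = 4·(7q), so 4 ∣ k; and since 28 = 4·7, k = 7·(4q), so 7 ∣ k.

(⟸) Suppose 4 ∣ k and 7 ∣ k. Any common multiple of 4 and 7 is a multiple of their lcm; here gcd(4, 7) = 1, so lcm(4, 7) = 4·7 = 28, so 28 ∣ k.

Both directions hold; the statement is true.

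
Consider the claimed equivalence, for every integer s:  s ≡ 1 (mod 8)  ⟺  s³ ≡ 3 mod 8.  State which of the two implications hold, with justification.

Forward direction. This fails: take s = 1. Then 1 ≡ 1 (mod 8), but 1³ = 1 ≡ 1 (mod 8), not 3.

Converse. This fails: take s = 3. Then 3³ = 27 ≡ 3 (mod 8), yet 3 ≡ 3 (mod 8), not 1.

Neither implication holds.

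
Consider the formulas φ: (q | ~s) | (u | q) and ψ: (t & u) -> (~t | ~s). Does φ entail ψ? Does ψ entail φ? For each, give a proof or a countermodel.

Forward direction. This fails. Under q = F, t = T, u = T, s = T, the left side is true but the right side is false.

Converse. This fails. Under q = F, t = F, u = F, s = T, the left side is false but the right side is true.

Neither implication holds.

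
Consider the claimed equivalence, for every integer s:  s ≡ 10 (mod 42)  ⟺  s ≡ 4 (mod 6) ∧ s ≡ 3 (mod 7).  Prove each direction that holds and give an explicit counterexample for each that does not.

(⟹) Suppose s ≡ 10 (mod 42); write s = 42j + 10. Since 6 ∣ 42, reducing mod 6 gives s ≡ 10 ≡ 4 (mod 6); since 7 ∣ 42, reducing mod 7 gives s ≡ 10 ≡ 3 (mod 7).

(⟸) Conversely, if s ≡ 4 (mod 6) and s ≡ 3 (mod 7), then by the Chinese remainder theorem s ≡ 10 (mod 42). This is exactly s ≡ 10 (mod 42).

The biconditional holds.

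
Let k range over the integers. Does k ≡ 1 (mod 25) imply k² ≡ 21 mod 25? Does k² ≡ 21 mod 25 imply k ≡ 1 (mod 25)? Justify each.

Both directions fail.

[⇒] This fails: take k = 1. Then 1 ≡ 1 (mod 25), but 1² = 1 ≡ 1 (mod 25), not 21.

[⇐] This fails: take k = 11. Then 11² = 121 ≡ 21 (mod 25), yet 11 ≡ 11 (mod 25), not 1.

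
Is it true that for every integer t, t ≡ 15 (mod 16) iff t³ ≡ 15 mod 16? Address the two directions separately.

Both implications hold.

(⟹) Suppose t ≡ 15 (mod 16). Write t = 16j + 15. Then (16j + 15)³ = 4096j³ + 11520j² + 10800j + 3375 = 16(256j³ + 720j² + 675j + 210) + 15, so t³ ≡ 15 (mod 16).

(⟸) Conversely, suppose t³ ≡ 15 (mod 16). The only residue r in {0, …, 15} with r³ ≡ 15 (mod 16) is r = 15, so t ≡ 15 (mod 16).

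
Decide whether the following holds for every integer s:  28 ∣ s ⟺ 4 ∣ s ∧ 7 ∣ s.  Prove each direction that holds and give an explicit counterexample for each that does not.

The biconditional holds.

(⟹) If 28 ∣ s, write s = 28q. Since 28 = 7·4, s = 4·(7q), so 4 ∣ s; and since 28 = 4·7, s = 7·(4q), so 7 ∣ s.

(⟸) Suppose 4 ∣ s and 7 ∣ s. Any common multiple of 4 and 7 is a multiple of their lcm; here gcd(4, 7) = 1, so lcm(4, 7) = 4·7 = 28, so 28 ∣ s.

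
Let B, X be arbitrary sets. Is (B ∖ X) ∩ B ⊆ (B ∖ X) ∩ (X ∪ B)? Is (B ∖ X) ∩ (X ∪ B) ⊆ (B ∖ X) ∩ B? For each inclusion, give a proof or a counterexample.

Forward inclusion. Let x ∈ (B ∖ X) ∩ B. Then x ∈ B and x ∉ X, from which x ∈ (B ∖ X) ∩ (X ∪ B).

Reverse inclusion. Let x ∈ (B ∖ X) ∩ (X ∪ B). Then x ∈ B and x ∉ X, from which x ∈ (B ∖ X) ∩ B.

The two sets are equal.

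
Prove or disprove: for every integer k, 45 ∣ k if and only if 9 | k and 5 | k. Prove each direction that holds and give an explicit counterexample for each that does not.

(⇒) If 45 ∣ k, write k = 45q. Since 45 = 5·9, k = 9·(5q), so 9 ∣ k; and since 45 = 9·5, k = 5·(9q), so 5 ∣ k.

(⇐) Suppose 9 ∣ k and 5 ∣ k. Any common multiple of 9 and 5 is a multiple of their lcm; here gcd(9, 5) = 1, so lcm(9, 5) = 9·5 = 45, so 45 ∣ k.

The biconditional holds.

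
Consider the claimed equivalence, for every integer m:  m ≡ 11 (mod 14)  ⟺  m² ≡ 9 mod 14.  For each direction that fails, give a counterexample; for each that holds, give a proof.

Forward direction. Suppose m ≡ 11 (mod 14). Write m = 14j + 11. Then (14j + 11)² = 196j² + 308j + 121 = 14(14j² + 22j + 8) + 9, so m² ≡ 9 (mod 14).

Converse. This fails: take m = 3. Then 3² = 9 ≡ 9 (mod 14), yet 3 ≡ 3 (mod 14), not 11.

Only the forward implication holds.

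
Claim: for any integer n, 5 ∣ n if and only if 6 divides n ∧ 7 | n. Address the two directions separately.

Neither direction holds.

(⟹) This fails: take n = 5. Certainly 5 ∣ 5, but 6 ∤ 5.

(⟸) This fails: take n = 42. Both 6 ∣ 42 and 7 ∣ 42, yet 42 is not a multiple of 5 (since 42 = 8·5 + 2), so 5 ∤ 42.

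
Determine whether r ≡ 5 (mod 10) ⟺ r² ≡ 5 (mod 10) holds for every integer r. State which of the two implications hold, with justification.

[⇒] Suppose r ≡ 5 (mod 10). Write r = 10j + 5. Then (10j + 5)² = 100j² + 100j + 25 = 10(10j² + 10j + 2) + 5, so r² ≡ 5 (mod 10).

[⇐] Conversely, suppose r² ≡ 5 (mod 10). The only residue r in {0, …, 9} with r² ≡ 5 (mod 10) is r = 5, so r ≡ 5 (mod 10).

Both implications hold.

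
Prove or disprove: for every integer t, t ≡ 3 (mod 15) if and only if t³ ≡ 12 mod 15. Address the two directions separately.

(⇒) Suppose t ≡ 3 (mod 15). Write t = 15j + 3. Then (15j + 3)³ = 3375j³ + 2025j² + 405j + 27 = 15(225j³ + 135j² + 27j + 1) + 12, so t³ ≡ 12 (mod 15).

(⇐) Conversely, suppose t³ ≡ 12 (mod 15). The only residue r in {0, …, 14} with r³ ≡ 12 (mod 15) is r = 3, so t ≡ 3 (mod 15).

Both directions hold.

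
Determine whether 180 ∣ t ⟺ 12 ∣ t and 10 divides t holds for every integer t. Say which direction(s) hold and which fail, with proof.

(⟹) If 180 ∣ t, write t = 180q. Since 180 = 15·12, t = 12·(15q), so 12 ∣ t; and since 180 = 18·10, t = 10·(18q), so 10 ∣ t.

(⟸) This fails: take t = 60. Both 12 ∣ 60 and 10 ∣ 60, yet 60 is not a multiple of 180 (since 60 = 0·180 + 60), so 180 ∤ 60.

Only the forward implication holds.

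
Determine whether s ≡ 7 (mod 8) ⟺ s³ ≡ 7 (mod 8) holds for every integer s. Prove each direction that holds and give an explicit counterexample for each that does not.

The biconditional holds.

(⟹) Suppose s ≡ 7 (mod 8). Write s = 8j + 7. Then (8j + 7)³ = 512j³ + 1344j² + 1176j + 343 = 8(64j³ + 168j² + 147j + 42) + 7, so s³ ≡ 7 (mod 8).

(⟸) For the converse, argue contrapositively. If s ≢ 7 (mod 8), then s is congruent to one of 0, 1, 2, 3, 4, 5, 6 modulo 8, and these give s³ ≡ 0, 1, 0, 3, 0, 5, 0 respectively — never 7.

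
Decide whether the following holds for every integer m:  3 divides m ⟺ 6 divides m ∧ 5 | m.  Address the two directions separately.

The forward direction fails; the converse holds.

(⇒) This fails: take m = 3. Certainly 3 ∣ 3, but 6 ∤ 3.

(⇐) Suppose 6 ∣ m and 5 ∣ m. Any common multiple of 6 and 5 is a multiple of their lcm; here gcd(6, 5) = 1, so lcm(6, 5) = 6·5 = 30, so 30 ∣ m. Since 3 ∣ 30, it follows that 3 ∣ m.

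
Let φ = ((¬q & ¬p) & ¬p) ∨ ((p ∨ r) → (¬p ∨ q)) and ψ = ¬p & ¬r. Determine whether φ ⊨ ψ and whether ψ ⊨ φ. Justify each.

(→) This fails. Under r = T, p = F, q = F, the left side is true but the right side is false.

(←) Assume the antecedent. If r is true, the antecedent cannot hold. If r is false, the antecedent forces (r = F, p = F, q = F) or (r = F, p = F, q = T), and the consequent holds there. Either way the consequent holds.

Only the reverse direction holds.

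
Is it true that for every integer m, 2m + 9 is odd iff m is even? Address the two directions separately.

(⇒) fails; (⇐) holds.

Forward direction. This fails: take m = 1. Then 2m + 9 = 11, which is odd, yet m = 1 is odd, not even.

Converse. Suppose m is even. Since 2 is even, 2m is even for every m, so 2m + 9 has the same parity as 9, which is odd. Hence 2m + 9 is odd.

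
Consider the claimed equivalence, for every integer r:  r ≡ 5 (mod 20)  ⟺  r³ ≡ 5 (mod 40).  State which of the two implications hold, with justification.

Only the converse holds.

[⇒] This fails: take r = 25. Then 25 ≡ 5 (mod 20), but 25³ = 15625 ≡ 25 (mod 40), not 5.

[⇐] Conversely, the residues r modulo 40 with r³ ≡ 5 (mod 40) are exactly {5}, and each is ≡ 5 (mod 20).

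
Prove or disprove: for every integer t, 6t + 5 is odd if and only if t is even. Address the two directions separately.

Only the converse holds.

[⇐] Suppose t is even. Since 6 is even, 6t is even for every t, so 6t + 5 has the same parity as 5, which is odd. Hence 6t + 5 is odd.

[⇒] This fails: take t = 7. Then 6t + 5 = 47, which is odd, yet t = 7 is odd, not even.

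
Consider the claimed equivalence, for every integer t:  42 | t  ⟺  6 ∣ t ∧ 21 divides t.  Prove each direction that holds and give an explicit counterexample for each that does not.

The biconditional holds.

(→) If 42 ∣ t, write t = 42q. Since 42 = 7·6, t = 6·(7q), so 6 ∣ t; and since 42 = 2·21, t = 21·(2q), so 21 ∣ t.

(←) Suppose 6 ∣ t and 21 ∣ t. Any common multiple of 6 and 21 is a multiple of their lcm; here lcm(6, 21) = 6·21/gcd(6, 21) = 126/3 = 42, so 42 ∣ t.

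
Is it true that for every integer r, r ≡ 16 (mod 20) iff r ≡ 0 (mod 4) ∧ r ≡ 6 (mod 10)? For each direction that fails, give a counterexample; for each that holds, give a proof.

(⇒) Suppose r ≡ 16 (mod 20); write r = 20j + 16. Since 4 ∣ 20, reducing mod 4 gives r ≡ 16 ≡ 0 (mod 4); since 10 ∣ 20, reducing mod 10 gives r ≡ 16 ≡ 6 (mod 10).

(⇐) Conversely, if r ≡ 0 (mod 4) and r ≡ 6 (mod 10), then by the Chinese remainder theorem r ≡ 16 (mod 20). This is exactly r ≡ 16 (mod 20).

Both directions hold; the statement is true.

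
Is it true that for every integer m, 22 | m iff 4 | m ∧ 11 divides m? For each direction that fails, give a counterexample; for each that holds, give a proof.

Only the converse holds.

(⇒) This fails: take m = 22. Certainly 22 ∣ 22, but 4 ∤ 22.

(⇐) Suppose 4 ∣ m and 11 ∣ m. Any common multiple of 4 and 11 is a multiple of their lcm; here gcd(4, 11) = 1, so lcm(4, 11) = 4·11 = 44, so 44 ∣ m. Since 22 ∣ 44, it follows that 22 ∣ m.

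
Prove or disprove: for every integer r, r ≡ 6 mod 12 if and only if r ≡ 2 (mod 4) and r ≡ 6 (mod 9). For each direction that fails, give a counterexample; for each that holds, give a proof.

The forward direction fails; the converse holds.

(→) This fails: r = 18 gives 18 ≡ 6 (mod 12) but 18 ≡ 0 (mod 9), so the conjunction on the right does not hold.

(←) Conversely, if r ≡ 2 (mod 4) and r ≡ 6 (mod 9), then by the Chinese remainder theorem r ≡ 6 (mod 36). Since 6 ≡ 6 (mod 12) and 12 ∣ 36, we get r ≡ 6 (mod 12).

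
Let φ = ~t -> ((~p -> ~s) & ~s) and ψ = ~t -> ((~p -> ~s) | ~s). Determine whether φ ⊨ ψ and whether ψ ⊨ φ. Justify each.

(⟹) Assume the antecedent. If s is true, the antecedent forces (s = T, p = F, t = T) or (s = T, p = T, t = T), and ~t -> ((~p -> ~s) | ~s) holds there. If s is false, ~t -> ((~p -> ~s) | ~s) reduces to true regardless of the other variables. Either way ~t -> ((~p -> ~s) | ~s) holds.

(⟸) This fails. Under s = T, p = T, t = F, the left side is false but the right side is true.

The forward direction holds; the converse fails.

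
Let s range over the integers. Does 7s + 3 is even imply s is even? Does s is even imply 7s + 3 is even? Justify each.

Neither implication holds.

[⇒] This fails: s = 7 gives 7s + 3 = 52, which is even, but 7 is odd, not even.

[⇐] This also fails: s = 4 is even, but 7s + 3 = 31 is odd, not even.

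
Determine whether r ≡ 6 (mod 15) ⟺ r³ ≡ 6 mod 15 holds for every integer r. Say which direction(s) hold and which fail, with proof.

(⇒) Suppose r ≡ 6 (mod 15). Write r = 15j + 6. Then (15j + 6)³ = 3375j³ + 4050j² + 1620j + 216 = 15(225j³ + 270j² + 108j + 14) + 6, so r³ ≡ 6 (mod 15).

(⇐) Conversely, suppose r³ ≡ 6 (mod 15). The only residue r in {0, …, 14} with r³ ≡ 6 (mod 15) is r = 6, so r ≡ 6 (mod 15).

Both implications hold.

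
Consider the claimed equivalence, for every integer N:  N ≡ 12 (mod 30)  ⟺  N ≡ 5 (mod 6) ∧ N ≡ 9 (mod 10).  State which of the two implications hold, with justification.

Neither implication holds.

(→) This fails: N = 12 gives 12 ≡ 12 (mod 30) but 12 ≡ 0 (mod 6), so the conjunction on the right does not hold.

(←) This fails: N = 29 satisfies both congruences on the right (29 ≡ 5 mod 6 and 29 ≡ 9 mod 10) yet 29 ≡ 29 (mod 30), not 12.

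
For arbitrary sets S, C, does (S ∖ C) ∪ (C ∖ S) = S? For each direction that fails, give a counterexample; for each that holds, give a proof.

Forward inclusion. This inclusion fails. Take S = ∅, C = {1}; then 1 ∈ (S ∖ C) ∪ (C ∖ S) but 1 ∉ S.

Reverse inclusion. This inclusion fails. Take S = {1}, C = {1}; then 1 ∈ S but 1 ∉ (S ∖ C) ∪ (C ∖ S).

(⊆) fails and (⊇) fails.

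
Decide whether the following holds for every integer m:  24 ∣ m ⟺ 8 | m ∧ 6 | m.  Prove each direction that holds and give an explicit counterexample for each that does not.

Both implications hold.

Converse. Suppose 8 ∣ m and 6 ∣ m. Any common multiple of 8 and 6 is a multiple of their lcm; here lcm(8, 6) = 8·6/gcd(8, 6) = 48/2 = 24, so 24 ∣ m.

Forward direction. If 24 ∣ m, write m = 24q. Since 24 = 3·8, m = 8·(3q), so 8 ∣ m; and since 24 = 4·6, m = 6·(4q), so 6 ∣ m.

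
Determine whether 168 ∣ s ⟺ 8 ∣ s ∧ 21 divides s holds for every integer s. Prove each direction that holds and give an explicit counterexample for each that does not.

(⟹) If 168 ∣ s, write s = 168q. Since 168 = 21·8, s = 8·(21q), so 8 ∣ s; and since 168 = 8·21, s = 21·(8q), so 21 ∣ s.

(⟸) Suppose 8 ∣ s and 21 ∣ s. Any common multiple of 8 and 21 is a multiple of their lcm; here gcd(8, 21) = 1, so lcm(8, 21) = 8·21 = 168, so 168 ∣ s.

Both directions hold; the statement is true.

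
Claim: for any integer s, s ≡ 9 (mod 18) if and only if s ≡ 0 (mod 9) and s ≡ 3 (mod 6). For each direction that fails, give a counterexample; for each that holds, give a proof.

Both implications hold.

(⇒) Suppose s ≡ 9 (mod 18); write s = 18j + 9. Since 9 ∣ 18, reducing mod 9 gives s ≡ 9 ≡ 0 (mod 9); since 6 ∣ 18, reducing mod 6 gives s ≡ 9 ≡ 3 (mod 6).

(⇐) Conversely, if s ≡ 0 (mod 9) and s ≡ 3 (mod 6), then by the Chinese remainder theorem s ≡ 9 (mod 18). This is exactly s ≡ 9 (mod 18).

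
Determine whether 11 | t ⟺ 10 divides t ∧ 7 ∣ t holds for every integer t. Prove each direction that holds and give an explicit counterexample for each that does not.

Neither implication holds.

(→) This fails: take t = 11. Certainly 11 ∣ 11, but 10 ∤ 11.

(←) This fails: take t = 70. Both 10 ∣ 70 and 7 ∣ 70, yet 70 is not a multiple of 11 (since 70 = 6·11 + 4), so 11 ∤ 70.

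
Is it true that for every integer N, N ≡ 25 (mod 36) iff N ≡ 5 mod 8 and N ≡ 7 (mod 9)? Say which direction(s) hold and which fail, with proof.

Only the reverse direction holds.

[⇒] This fails: N = 25 gives 25 ≡ 25 (mod 36) but 25 ≡ 1 (mod 8), so the conjunction on the right does not hold.

[⇐] Conversely, if N ≡ 5 (mod 8) and N ≡ 7 (mod 9), then by the Chinese remainder theorem N ≡ 61 (mod 72). Since 61 ≡ 25 (mod 36) and 36 ∣ 72, we get N ≡ 25 (mod 36).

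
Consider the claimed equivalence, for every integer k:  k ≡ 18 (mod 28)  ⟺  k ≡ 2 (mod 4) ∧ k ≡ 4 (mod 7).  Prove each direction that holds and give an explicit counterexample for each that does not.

(⇒) Suppose k ≡ 18 (mod 28); write k = 28j + 18. Since 4 ∣ 28, reducing mod 4 gives k ≡ 18 ≡ 2 (mod 4); since 7 ∣ 28, reducing mod 7 gives k ≡ 18 ≡ 4 (mod 7).

(⇐) Conversely, if k ≡ 2 (mod 4) and k ≡ 4 (mod 7), then by the Chinese remainder theorem k ≡ 18 (mod 28). This is exactly k ≡ 18 (mod 28).

The biconditional holds.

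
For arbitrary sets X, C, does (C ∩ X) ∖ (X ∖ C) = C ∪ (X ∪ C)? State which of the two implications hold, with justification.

Forward inclusion. Let x ∈ (C ∩ X) ∖ (X ∖ C). Then x ∈ X ∩ C, from which x ∈ C ∪ (X ∪ C).

Reverse inclusion. This inclusion fails. Take X = {1}, C = ∅; then 1 ∈ C ∪ (X ∪ C) but 1 ∉ (C ∩ X) ∖ (X ∖ C).

(⊆) holds; (⊇) fails.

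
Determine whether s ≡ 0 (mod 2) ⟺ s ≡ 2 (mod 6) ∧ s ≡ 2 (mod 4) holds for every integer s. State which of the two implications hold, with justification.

(⟹) This fails: s = 0 gives 0 ≡ 0 (mod 2) but 0 ≡ 0 (mod 6), so the conjunction on the right does not hold.

(⟸) Conversely, if s ≡ 2 (mod 6) and s ≡ 2 (mod 4), then by the Chinese remainder theorem s ≡ 2 (mod 12). Since 2 ≡ 0 (mod 2) and 2 ∣ 12, we get s ≡ 0 (mod 2).

The forward direction fails; the converse holds.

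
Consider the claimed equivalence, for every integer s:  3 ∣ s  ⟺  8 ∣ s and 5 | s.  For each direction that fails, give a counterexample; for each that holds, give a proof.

Neither implication holds.

(→) This fails: take s = 3. Certainly 3 ∣ 3, but 8 ∤ 3.

(←) This fails: take s = 40. Both 8 ∣ 40 and 5 ∣ 40, yet 40 is not a multiple of 3 (since 40 = 13·3 + 1), so 3 ∤ 40.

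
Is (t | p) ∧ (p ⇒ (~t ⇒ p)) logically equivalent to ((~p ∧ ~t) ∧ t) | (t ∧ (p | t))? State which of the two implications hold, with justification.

(⟹) This fails. Under p = T, t = F, the left side is true but the right side is false.

(⟸) Assume the antecedent. If p is true, (t | p) ∧ (p ⇒ (~t ⇒ p)) reduces to true regardless of the other variables. If p is false, the antecedent forces (p = F, t = T), and (t | p) ∧ (p ⇒ (~t ⇒ p)) holds there. Either way (t | p) ∧ (p ⇒ (~t ⇒ p)) holds.

(⇒) fails; (⇐) holds.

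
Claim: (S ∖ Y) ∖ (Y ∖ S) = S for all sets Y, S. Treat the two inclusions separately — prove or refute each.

(⟹) Let x ∈ (S ∖ Y) ∖ (Y ∖ S). Then x ∈ S and x ∉ Y, from which x ∈ S.

(⟸) This inclusion fails. Take Y = {1}, S = {1}; then 1 ∈ S but 1 ∉ (S ∖ Y) ∖ (Y ∖ S).

The sets are not equal: only the forward inclusion holds.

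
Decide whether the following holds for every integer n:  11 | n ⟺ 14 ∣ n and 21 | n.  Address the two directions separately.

Neither implication holds.

(⟹) This fails: take n = 11. Certainly 11 ∣ 11, but 14 ∤ 11.

(⟸) This fails: take n = 42. Both 14 ∣ 42 and 21 ∣ 42, yet 42 is not a multiple of 11 (since 42 = 3·11 + 9), so 11 ∤ 42.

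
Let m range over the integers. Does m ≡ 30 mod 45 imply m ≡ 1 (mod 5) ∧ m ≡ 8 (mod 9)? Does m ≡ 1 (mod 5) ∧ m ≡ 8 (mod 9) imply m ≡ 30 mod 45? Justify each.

Neither direction holds.

(→) This fails: m = 30 gives 30 ≡ 30 (mod 45) but 30 ≡ 0 (mod 5), so the conjunction on the right does not hold.

(←) This fails: m = 26 satisfies both congruences on the right (26 ≡ 1 mod 5 and 26 ≡ 8 mod 9) yet 26 ≡ 26 (mod 45), not 30.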